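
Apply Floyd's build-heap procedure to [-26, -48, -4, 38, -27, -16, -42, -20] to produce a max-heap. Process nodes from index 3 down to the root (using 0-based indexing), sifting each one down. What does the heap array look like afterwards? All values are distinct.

[38, -20, -4, -26, -27, -16, -42, -48]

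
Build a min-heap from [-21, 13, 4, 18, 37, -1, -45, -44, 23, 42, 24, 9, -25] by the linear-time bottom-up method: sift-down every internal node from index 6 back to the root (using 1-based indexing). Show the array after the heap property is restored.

[-45, -44, -25, 13, 24, -21, 4, 18, 23, 42, 37, 9, -1]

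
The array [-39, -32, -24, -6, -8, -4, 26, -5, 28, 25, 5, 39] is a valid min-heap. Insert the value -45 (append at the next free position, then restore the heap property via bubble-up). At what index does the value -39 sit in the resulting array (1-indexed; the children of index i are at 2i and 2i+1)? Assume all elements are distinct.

3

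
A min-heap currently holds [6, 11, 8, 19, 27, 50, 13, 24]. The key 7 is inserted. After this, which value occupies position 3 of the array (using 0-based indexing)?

append 7 at index 8 → [6, 11, 8, 19, 27, 50, 13, 24, 7]
7 < parent 19 at index 3, swap → [6, 11, 8, 7, 27, 50, 13, 24, 19]
7 < parent 11 at index 1, swap → [6, 7, 8, 11, 27, 50, 13, 24, 19]
resulting array: [6, 7, 8, 11, 27, 50, 13, 24, 19]

11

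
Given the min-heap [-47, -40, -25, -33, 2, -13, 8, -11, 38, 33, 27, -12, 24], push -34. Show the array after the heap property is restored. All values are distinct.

[-47, -40, -34, -33, 2, -13, -25, -11, 38, 33, 27, -12, 24, 8]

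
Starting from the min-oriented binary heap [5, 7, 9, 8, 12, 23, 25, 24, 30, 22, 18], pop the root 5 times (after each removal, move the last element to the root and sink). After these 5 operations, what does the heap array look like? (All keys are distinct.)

extract-min #1 returns 5:
  remove root 5; move last element 18 to root → [18, 7, 9, 8, 12, 23, 25, 24, 30, 22]
  18 vs smaller child 7 at index 1, swap → [7, 18, 9, 8, 12, 23, 25, 24, 30, 22]
  18 vs smaller child 8 at index 3, swap → [7, 8, 9, 18, 12, 23, 25, 24, 30, 22]
extract-min #2 returns 7:
  remove root 7; move last element 22 to root → [22, 8, 9, 18, 12, 23, 25, 24, 30]
  22 vs smaller child 8 at index 1, swap → [8, 22, 9, 18, 12, 23, 25, 24, 30]
  22 vs smaller child 12 at index 4, swap → [8, 12, 9, 18, 22, 23, 25, 24, 30]
extract-min #3 returns 8:
  remove root 8; move last element 30 to root → [30, 12, 9, 18, 22, 23, 25, 24]
  30 vs smaller child 9 at index 2, swap → [9, 12, 30, 18, 22, 23, 25, 24]
  30 vs smaller child 23 at index 5, swap → [9, 12, 23, 18, 22, 30, 25, 24]
extract-min #4 returns 9:
  remove root 9; move last element 24 to root → [24, 12, 23, 18, 22, 30, 25]
  24 vs smaller child 12 at index 1, swap → [12, 24, 23, 18, 22, 30, 25]
  24 vs smaller child 18 at index 3, swap → [12, 18, 23, 24, 22, 30, 25]
extract-min #5 returns 12:
  remove root 12; move last element 25 to root → [25, 18, 23, 24, 22, 30]
  25 vs smaller child 18 at index 1, swap → [18, 25, 23, 24, 22, 30]
  25 vs smaller child 22 at index 4, swap → [18, 22, 23, 24, 25, 30]

[18, 22, 23, 24, 25, 30]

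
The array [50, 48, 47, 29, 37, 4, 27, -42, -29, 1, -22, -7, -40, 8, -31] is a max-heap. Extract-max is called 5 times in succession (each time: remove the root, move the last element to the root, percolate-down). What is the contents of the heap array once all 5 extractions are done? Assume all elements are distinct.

[27, 1, 8, -29, -7, 4, -22, -42, -40, -31]

extract-max #1 returns 50:
  remove root 50; move last element -31 to root → [-31, 48, 47, 29, 37, 4, 27, -42, -29, 1, -22, -7, -40, 8]
  -31 vs larger child 48 at index 1, swap → [48, -31, 47, 29, 37, 4, 27, -42, -29, 1, -22, -7, -40, 8]
  -31 vs larger child 37 at index 4, swap → [48, 37, 47, 29, -31, 4, 27, -42, -29, 1, -22, -7, -40, 8]
  -31 vs larger child 1 at index 9, swap → [48, 37, 47, 29, 1, 4, 27, -42, -29, -31, -22, -7, -40, 8]
extract-max #2 returns 48:
  remove root 48; move last element 8 to root → [8, 37, 47, 29, 1, 4, 27, -42, -29, -31, -22, -7, -40]
  8 vs larger child 47 at index 2, swap → [47, 37, 8, 29, 1, 4, 27, -42, -29, -31, -22, -7, -40]
  8 vs larger child 27 at index 6, swap → [47, 37, 27, 29, 1, 4, 8, -42, -29, -31, -22, -7, -40]
extract-max #3 returns 47:
  remove root 47; move last element -40 to root → [-40, 37, 27, 29, 1, 4, 8, -42, -29, -31, -22, -7]
  -40 vs larger child 37 at index 1, swap → [37, -40, 27, 29, 1, 4, 8, -42, -29, -31, -22, -7]
  -40 vs larger child 29 at index 3, swap → [37, 29, 27, -40, 1, 4, 8, -42, -29, -31, -22, -7]
  -40 vs larger child -29 at index 8, swap → [37, 29, 27, -29, 1, 4, 8, -42, -40, -31, -22, -7]
extract-max #4 returns 37:
  remove root 37; move last element -7 to root → [-7, 29, 27, -29, 1, 4, 8, -42, -40, -31, -22]
  -7 vs larger child 29 at index 1, swap → [29, -7, 27, -29, 1, 4, 8, -42, -40, -31, -22]
  -7 vs larger child 1 at index 4, swap → [29, 1, 27, -29, -7, 4, 8, -42, -40, -31, -22]
extract-max #5 returns 29:
  remove root 29; move last element -22 to root → [-22, 1, 27, -29, -7, 4, 8, -42, -40, -31]
  -22 vs larger child 27 at index 2, swap → [27, 1, -22, -29, -7, 4, 8, -42, -40, -31]
  -22 vs larger child 8 at index 6, swap → [27, 1, 8, -29, -7, 4, -22, -42, -40, -31]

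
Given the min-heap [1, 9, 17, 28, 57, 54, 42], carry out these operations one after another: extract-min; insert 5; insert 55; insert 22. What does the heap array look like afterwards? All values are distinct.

extract-min → returns 1:
  remove root 1; move last element 42 to root → [42, 9, 17, 28, 57, 54]
  42 vs smaller child 9 at index 1, swap → [9, 42, 17, 28, 57, 54]
  42 vs smaller child 28 at index 3, swap → [9, 28, 17, 42, 57, 54]
insert 5:
  append 5 at index 6 → [9, 28, 17, 42, 57, 54, 5]
  5 < parent 17 at index 2, swap → [9, 28, 5, 42, 57, 54, 17]
  5 < parent 9 at index 0, swap → [5, 28, 9, 42, 57, 54, 17]
insert 55:
  append 55 at index 7 → [5, 28, 9, 42, 57, 54, 17, 55] (no swap needed)
insert 22:
  append 22 at index 8 → [5, 28, 9, 42, 57, 54, 17, 55, 22]
  22 < parent 42 at index 3, swap → [5, 28, 9, 22, 57, 54, 17, 55, 42]
  22 < parent 28 at index 1, swap → [5, 22, 9, 28, 57, 54, 17, 55, 42]

[5, 22, 9, 28, 57, 54, 17, 55, 42]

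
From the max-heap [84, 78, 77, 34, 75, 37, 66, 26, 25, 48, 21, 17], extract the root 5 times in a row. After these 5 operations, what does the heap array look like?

extract-max #1 returns 84:
  remove root 84; move last element 17 to root → [17, 78, 77, 34, 75, 37, 66, 26, 25, 48, 21]
  17 vs larger child 78 at index 1, swap → [78, 17, 77, 34, 75, 37, 66, 26, 25, 48, 21]
  17 vs larger child 75 at index 4, swap → [78, 75, 77, 34, 17, 37, 66, 26, 25, 48, 21]
  17 vs larger child 48 at index 9, swap → [78, 75, 77, 34, 48, 37, 66, 26, 25, 17, 21]
extract-max #2 returns 78:
  remove root 78; move last element 21 to root → [21, 75, 77, 34, 48, 37, 66, 26, 25, 17]
  21 vs larger child 77 at index 2, swap → [77, 75, 21, 34, 48, 37, 66, 26, 25, 17]
  21 vs larger child 66 at index 6, swap → [77, 75, 66, 34, 48, 37, 21, 26, 25, 17]
extract-max #3 returns 77:
  remove root 77; move last element 17 to root → [17, 75, 66, 34, 48, 37, 21, 26, 25]
  17 vs larger child 75 at index 1, swap → [75, 17, 66, 34, 48, 37, 21, 26, 25]
  17 vs larger child 48 at index 4, swap → [75, 48, 66, 34, 17, 37, 21, 26, 25]
extract-max #4 returns 75:
  remove root 75; move last element 25 to root → [25, 48, 66, 34, 17, 37, 21, 26]
  25 vs larger child 66 at index 2, swap → [66, 48, 25, 34, 17, 37, 21, 26]
  25 vs larger child 37 at index 5, swap → [66, 48, 37, 34, 17, 25, 21, 26]
extract-max #5 returns 66:
  remove root 66; move last element 26 to root → [26, 48, 37, 34, 17, 25, 21]
  26 vs larger child 48 at index 1, swap → [48, 26, 37, 34, 17, 25, 21]
  26 vs larger child 34 at index 3, swap → [48, 34, 37, 26, 17, 25, 21]

[48, 34, 37, 26, 17, 25, 21]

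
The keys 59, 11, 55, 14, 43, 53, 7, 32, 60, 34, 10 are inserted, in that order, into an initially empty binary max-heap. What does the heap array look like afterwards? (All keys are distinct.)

Insert 59:
  append 59 at index 0 → [59] (no swap needed)
Insert 11:
  append 11 at index 1 → [59, 11] (no swap needed)
Insert 55:
  append 55 at index 2 → [59, 11, 55] (no swap needed)
Insert 14:
  append 14 at index 3 → [59, 11, 55, 14]
  14 > parent 11 at index 1, swap → [59, 14, 55, 11]
Insert 43:
  append 43 at index 4 → [59, 14, 55, 11, 43]
  43 > parent 14 at index 1, swap → [59, 43, 55, 11, 14]
Insert 53:
  append 53 at index 5 → [59, 43, 55, 11, 14, 53] (no swap needed)
Insert 7:
  append 7 at index 6 → [59, 43, 55, 11, 14, 53, 7] (no swap needed)
Insert 32:
  append 32 at index 7 → [59, 43, 55, 11, 14, 53, 7, 32]
  32 > parent 11 at index 3, swap → [59, 43, 55, 32, 14, 53, 7, 11]
Insert 60:
  append 60 at index 8 → [59, 43, 55, 32, 14, 53, 7, 11, 60]
  60 > parent 32 at index 3, swap → [59, 43, 55, 60, 14, 53, 7, 11, 32]
  60 > parent 43 at index 1, swap → [59, 60, 55, 43, 14, 53, 7, 11, 32]
  60 > parent 59 at index 0, swap → [60, 59, 55, 43, 14, 53, 7, 11, 32]
Insert 34:
  append 34 at index 9 → [60, 59, 55, 43, 14, 53, 7, 11, 32, 34]
  34 > parent 14 at index 4, swap → [60, 59, 55, 43, 34, 53, 7, 11, 32, 14]
Insert 10:
  append 10 at index 10 → [60, 59, 55, 43, 34, 53, 7, 11, 32, 14, 10] (no swap needed)

[60, 59, 55, 43, 34, 53, 7, 11, 32, 14, 10]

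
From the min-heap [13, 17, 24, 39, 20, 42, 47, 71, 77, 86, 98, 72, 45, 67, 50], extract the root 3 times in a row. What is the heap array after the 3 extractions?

[24, 39, 42, 67, 50, 45, 47, 71, 77, 86, 98, 72]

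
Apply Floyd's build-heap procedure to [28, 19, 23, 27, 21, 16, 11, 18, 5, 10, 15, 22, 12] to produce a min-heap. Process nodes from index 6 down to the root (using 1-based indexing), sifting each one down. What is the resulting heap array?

[5, 10, 11, 18, 15, 12, 23, 19, 27, 21, 28, 22, 16]

sift down from index 6:
  16 vs smaller child 12 at index 13, swap → [28, 19, 23, 27, 21, 12, 11, 18, 5, 10, 15, 22, 16]
sift down from index 5:
  21 vs smaller child 10 at index 10, swap → [28, 19, 23, 27, 10, 12, 11, 18, 5, 21, 15, 22, 16]
sift down from index 4:
  27 vs smaller child 5 at index 9, swap → [28, 19, 23, 5, 10, 12, 11, 18, 27, 21, 15, 22, 16]
sift down from index 3:
  23 vs smaller child 11 at index 7, swap → [28, 19, 11, 5, 10, 12, 23, 18, 27, 21, 15, 22, 16]
sift down from index 2:
  19 vs smaller child 5 at index 4, swap → [28, 5, 11, 19, 10, 12, 23, 18, 27, 21, 15, 22, 16]
  19 vs smaller child 18 at index 8, swap → [28, 5, 11, 18, 10, 12, 23, 19, 27, 21, 15, 22, 16]
sift down from index 1:
  28 vs smaller child 5 at index 2, swap → [5, 28, 11, 18, 10, 12, 23, 19, 27, 21, 15, 22, 16]
  28 vs smaller child 10 at index 5, swap → [5, 10, 11, 18, 28, 12, 23, 19, 27, 21, 15, 22, 16]
  28 vs smaller child 15 at index 11, swap → [5, 10, 11, 18, 15, 12, 23, 19, 27, 21, 28, 22, 16]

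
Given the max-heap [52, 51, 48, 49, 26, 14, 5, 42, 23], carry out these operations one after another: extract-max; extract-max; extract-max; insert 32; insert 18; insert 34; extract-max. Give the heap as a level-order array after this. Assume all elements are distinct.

extract-max → returns 52:
  remove root 52; move last element 23 to root → [23, 51, 48, 49, 26, 14, 5, 42]
  23 vs larger child 51 at index 1, swap → [51, 23, 48, 49, 26, 14, 5, 42]
  23 vs larger child 49 at index 3, swap → [51, 49, 48, 23, 26, 14, 5, 42]
  23 vs only child 42 at index 7, swap → [51, 49, 48, 42, 26, 14, 5, 23]
extract-max → returns 51:
  remove root 51; move last element 23 to root → [23, 49, 48, 42, 26, 14, 5]
  23 vs larger child 49 at index 1, swap → [49, 23, 48, 42, 26, 14, 5]
  23 vs larger child 42 at index 3, swap → [49, 42, 48, 23, 26, 14, 5]
extract-max → returns 49:
  remove root 49; move last element 5 to root → [5, 42, 48, 23, 26, 14]
  5 vs larger child 48 at index 2, swap → [48, 42, 5, 23, 26, 14]
  5 vs only child 14 at index 5, swap → [48, 42, 14, 23, 26, 5]
insert 32:
  append 32 at index 6 → [48, 42, 14, 23, 26, 5, 32]
  32 > parent 14 at index 2, swap → [48, 42, 32, 23, 26, 5, 14]
insert 18:
  append 18 at index 7 → [48, 42, 32, 23, 26, 5, 14, 18] (no swap needed)
insert 34:
  append 34 at index 8 → [48, 42, 32, 23, 26, 5, 14, 18, 34]
  34 > parent 23 at index 3, swap → [48, 42, 32, 34, 26, 5, 14, 18, 23]
extract-max → returns 48:
  remove root 48; move last element 23 to root → [23, 42, 32, 34, 26, 5, 14, 18]
  23 vs larger child 42 at index 1, swap → [42, 23, 32, 34, 26, 5, 14, 18]
  23 vs larger child 34 at index 3, swap → [42, 34, 32, 23, 26, 5, 14, 18]

[42, 34, 32, 23, 26, 5, 14, 18]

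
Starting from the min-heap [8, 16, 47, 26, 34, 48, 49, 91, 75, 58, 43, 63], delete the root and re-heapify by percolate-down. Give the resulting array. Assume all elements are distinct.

remove root 8; move last element 63 to root → [63, 16, 47, 26, 34, 48, 49, 91, 75, 58, 43]
63 vs smaller child 16 at index 1, swap → [16, 63, 47, 26, 34, 48, 49, 91, 75, 58, 43]
63 vs smaller child 26 at index 3, swap → [16, 26, 47, 63, 34, 48, 49, 91, 75, 58, 43]

[16, 26, 47, 63, 34, 48, 49, 91, 75, 58, 43]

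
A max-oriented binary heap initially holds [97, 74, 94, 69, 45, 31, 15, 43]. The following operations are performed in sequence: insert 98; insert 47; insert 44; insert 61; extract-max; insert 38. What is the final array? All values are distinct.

insert 98:
  append 98 at index 8 → [97, 74, 94, 69, 45, 31, 15, 43, 98]
  98 > parent 69 at index 3, swap → [97, 74, 94, 98, 45, 31, 15, 43, 69]
  98 > parent 74 at index 1, swap → [97, 98, 94, 74, 45, 31, 15, 43, 69]
  98 > parent 97 at index 0, swap → [98, 97, 94, 74, 45, 31, 15, 43, 69]
insert 47:
  append 47 at index 9 → [98, 97, 94, 74, 45, 31, 15, 43, 69, 47]
  47 > parent 45 at index 4, swap → [98, 97, 94, 74, 47, 31, 15, 43, 69, 45]
insert 44:
  append 44 at index 10 → [98, 97, 94, 74, 47, 31, 15, 43, 69, 45, 44] (no swap needed)
insert 61:
  append 61 at index 11 → [98, 97, 94, 74, 47, 31, 15, 43, 69, 45, 44, 61]
  61 > parent 31 at index 5, swap → [98, 97, 94, 74, 47, 61, 15, 43, 69, 45, 44, 31]
extract-max → returns 98:
  remove root 98; move last element 31 to root → [31, 97, 94, 74, 47, 61, 15, 43, 69, 45, 44]
  31 vs larger child 97 at index 1, swap → [97, 31, 94, 74, 47, 61, 15, 43, 69, 45, 44]
  31 vs larger child 74 at index 3, swap → [97, 74, 94, 31, 47, 61, 15, 43, 69, 45, 44]
  31 vs larger child 69 at index 8, swap → [97, 74, 94, 69, 47, 61, 15, 43, 31, 45, 44]
insert 38:
  append 38 at index 11 → [97, 74, 94, 69, 47, 61, 15, 43, 31, 45, 44, 38] (no swap needed)

[97, 74, 94, 69, 47, 61, 15, 43, 31, 45, 44, 38]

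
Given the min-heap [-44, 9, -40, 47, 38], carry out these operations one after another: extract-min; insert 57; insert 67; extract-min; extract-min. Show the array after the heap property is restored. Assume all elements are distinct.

[38, 47, 57, 67]

extract-min → returns -44:
  remove root -44; move last element 38 to root → [38, 9, -40, 47]
  38 vs smaller child -40 at index 2, swap → [-40, 9, 38, 47]
insert 57:
  append 57 at index 4 → [-40, 9, 38, 47, 57] (no swap needed)
insert 67:
  append 67 at index 5 → [-40, 9, 38, 47, 57, 67] (no swap needed)
extract-min → returns -40:
  remove root -40; move last element 67 to root → [67, 9, 38, 47, 57]
  67 vs smaller child 9 at index 1, swap → [9, 67, 38, 47, 57]
  67 vs smaller child 47 at index 3, swap → [9, 47, 38, 67, 57]
extract-min → returns 9:
  remove root 9; move last element 57 to root → [57, 47, 38, 67]
  57 vs smaller child 38 at index 2, swap → [38, 47, 57, 67]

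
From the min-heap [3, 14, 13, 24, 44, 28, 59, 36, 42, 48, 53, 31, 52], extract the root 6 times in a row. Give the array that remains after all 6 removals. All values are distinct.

extract-min #1 returns 3:
  remove root 3; move last element 52 to root → [52, 14, 13, 24, 44, 28, 59, 36, 42, 48, 53, 31]
  52 vs smaller child 13 at index 2, swap → [13, 14, 52, 24, 44, 28, 59, 36, 42, 48, 53, 31]
  52 vs smaller child 28 at index 5, swap → [13, 14, 28, 24, 44, 52, 59, 36, 42, 48, 53, 31]
  52 vs only child 31 at index 11, swap → [13, 14, 28, 24, 44, 31, 59, 36, 42, 48, 53, 52]
extract-min #2 returns 13:
  remove root 13; move last element 52 to root → [52, 14, 28, 24, 44, 31, 59, 36, 42, 48, 53]
  52 vs smaller child 14 at index 1, swap → [14, 52, 28, 24, 44, 31, 59, 36, 42, 48, 53]
  52 vs smaller child 24 at index 3, swap → [14, 24, 28, 52, 44, 31, 59, 36, 42, 48, 53]
  52 vs smaller child 36 at index 7, swap → [14, 24, 28, 36, 44, 31, 59, 52, 42, 48, 53]
extract-min #3 returns 14:
  remove root 14; move last element 53 to root → [53, 24, 28, 36, 44, 31, 59, 52, 42, 48]
  53 vs smaller child 24 at index 1, swap → [24, 53, 28, 36, 44, 31, 59, 52, 42, 48]
  53 vs smaller child 36 at index 3, swap → [24, 36, 28, 53, 44, 31, 59, 52, 42, 48]
  53 vs smaller child 42 at index 8, swap → [24, 36, 28, 42, 44, 31, 59, 52, 53, 48]
extract-min #4 returns 24:
  remove root 24; move last element 48 to root → [48, 36, 28, 42, 44, 31, 59, 52, 53]
  48 vs smaller child 28 at index 2, swap → [28, 36, 48, 42, 44, 31, 59, 52, 53]
  48 vs smaller child 31 at index 5, swap → [28, 36, 31, 42, 44, 48, 59, 52, 53]
extract-min #5 returns 28:
  remove root 28; move last element 53 to root → [53, 36, 31, 42, 44, 48, 59, 52]
  53 vs smaller child 31 at index 2, swap → [31, 36, 53, 42, 44, 48, 59, 52]
  53 vs smaller child 48 at index 5, swap → [31, 36, 48, 42, 44, 53, 59, 52]
extract-min #6 returns 31:
  remove root 31; move last element 52 to root → [52, 36, 48, 42, 44, 53, 59]
  52 vs smaller child 36 at index 1, swap → [36, 52, 48, 42, 44, 53, 59]
  52 vs smaller child 42 at index 3, swap → [36, 42, 48, 52, 44, 53, 59]

[36, 42, 48, 52, 44, 53, 59]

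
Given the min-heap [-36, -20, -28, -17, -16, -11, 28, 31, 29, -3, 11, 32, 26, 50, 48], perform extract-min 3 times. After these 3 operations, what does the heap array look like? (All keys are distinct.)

[-17, -16, -11, 29, -3, 26, 28, 31, 50, 48, 11, 32]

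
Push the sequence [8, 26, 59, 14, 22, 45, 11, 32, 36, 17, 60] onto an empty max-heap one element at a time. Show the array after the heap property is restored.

[60, 59, 45, 32, 36, 26, 11, 8, 22, 14, 17]

Insert 8:
  append 8 at index 0 → [8] (no swap needed)
Insert 26:
  append 26 at index 1 → [8, 26]
  26 > parent 8 at index 0, swap → [26, 8]
Insert 59:
  append 59 at index 2 → [26, 8, 59]
  59 > parent 26 at index 0, swap → [59, 8, 26]
Insert 14:
  append 14 at index 3 → [59, 8, 26, 14]
  14 > parent 8 at index 1, swap → [59, 14, 26, 8]
Insert 22:
  append 22 at index 4 → [59, 14, 26, 8, 22]
  22 > parent 14 at index 1, swap → [59, 22, 26, 8, 14]
Insert 45:
  append 45 at index 5 → [59, 22, 26, 8, 14, 45]
  45 > parent 26 at index 2, swap → [59, 22, 45, 8, 14, 26]
Insert 11:
  append 11 at index 6 → [59, 22, 45, 8, 14, 26, 11] (no swap needed)
Insert 32:
  append 32 at index 7 → [59, 22, 45, 8, 14, 26, 11, 32]
  32 > parent 8 at index 3, swap → [59, 22, 45, 32, 14, 26, 11, 8]
  32 > parent 22 at index 1, swap → [59, 32, 45, 22, 14, 26, 11, 8]
Insert 36:
  append 36 at index 8 → [59, 32, 45, 22, 14, 26, 11, 8, 36]
  36 > parent 22 at index 3, swap → [59, 32, 45, 36, 14, 26, 11, 8, 22]
  36 > parent 32 at index 1, swap → [59, 36, 45, 32, 14, 26, 11, 8, 22]
Insert 17:
  append 17 at index 9 → [59, 36, 45, 32, 14, 26, 11, 8, 22, 17]
  17 > parent 14 at index 4, swap → [59, 36, 45, 32, 17, 26, 11, 8, 22, 14]
Insert 60:
  append 60 at index 10 → [59, 36, 45, 32, 17, 26, 11, 8, 22, 14, 60]
  60 > parent 17 at index 4, swap → [59, 36, 45, 32, 60, 26, 11, 8, 22, 14, 17]
  60 > parent 36 at index 1, swap → [59, 60, 45, 32, 36, 26, 11, 8, 22, 14, 17]
  60 > parent 59 at index 0, swap → [60, 59, 45, 32, 36, 26, 11, 8, 22, 14, 17]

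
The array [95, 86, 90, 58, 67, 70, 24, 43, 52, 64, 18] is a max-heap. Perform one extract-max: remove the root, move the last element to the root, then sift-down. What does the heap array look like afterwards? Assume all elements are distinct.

remove root 95; move last element 18 to root → [18, 86, 90, 58, 67, 70, 24, 43, 52, 64]
18 vs larger child 90 at index 2, swap → [90, 86, 18, 58, 67, 70, 24, 43, 52, 64]
18 vs larger child 70 at index 5, swap → [90, 86, 70, 58, 67, 18, 24, 43, 52, 64]

[90, 86, 70, 58, 67, 18, 24, 43, 52, 64]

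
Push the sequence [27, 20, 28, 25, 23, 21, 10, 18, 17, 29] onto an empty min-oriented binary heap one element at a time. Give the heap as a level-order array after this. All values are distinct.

[10, 17, 20, 18, 25, 28, 21, 27, 23, 29]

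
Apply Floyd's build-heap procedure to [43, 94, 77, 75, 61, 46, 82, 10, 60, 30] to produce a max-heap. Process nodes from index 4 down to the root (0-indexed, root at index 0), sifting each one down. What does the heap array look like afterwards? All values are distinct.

sift down from index 4: already satisfies heap property
sift down from index 3: already satisfies heap property
sift down from index 2:
  77 vs larger child 82 at index 6, swap → [43, 94, 82, 75, 61, 46, 77, 10, 60, 30]
sift down from index 1: already satisfies heap property
sift down from index 0:
  43 vs larger child 94 at index 1, swap → [94, 43, 82, 75, 61, 46, 77, 10, 60, 30]
  43 vs larger child 75 at index 3, swap → [94, 75, 82, 43, 61, 46, 77, 10, 60, 30]
  43 vs larger child 60 at index 8, swap → [94, 75, 82, 60, 61, 46, 77, 10, 43, 30]

[94, 75, 82, 60, 61, 46, 77, 10, 43, 30]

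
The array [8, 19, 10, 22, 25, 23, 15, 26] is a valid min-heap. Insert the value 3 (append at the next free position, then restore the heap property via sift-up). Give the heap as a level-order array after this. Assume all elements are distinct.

append 3 at index 8 → [8, 19, 10, 22, 25, 23, 15, 26, 3]
3 < parent 22 at index 3, swap → [8, 19, 10, 3, 25, 23, 15, 26, 22]
3 < parent 19 at index 1, swap → [8, 3, 10, 19, 25, 23, 15, 26, 22]
3 < parent 8 at index 0, swap → [3, 8, 10, 19, 25, 23, 15, 26, 22]

[3, 8, 10, 19, 25, 23, 15, 26, 22]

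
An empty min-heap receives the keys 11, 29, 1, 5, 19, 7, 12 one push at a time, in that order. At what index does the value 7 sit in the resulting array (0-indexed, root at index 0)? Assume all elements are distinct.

2

Insert 11:
  append 11 at index 0 → [11] (no swap needed)
Insert 29:
  append 29 at index 1 → [11, 29] (no swap needed)
Insert 1:
  append 1 at index 2 → [11, 29, 1]
  1 < parent 11 at index 0, swap → [1, 29, 11]
Insert 5:
  append 5 at index 3 → [1, 29, 11, 5]
  5 < parent 29 at index 1, swap → [1, 5, 11, 29]
Insert 19:
  append 19 at index 4 → [1, 5, 11, 29, 19] (no swap needed)
Insert 7:
  append 7 at index 5 → [1, 5, 11, 29, 19, 7]
  7 < parent 11 at index 2, swap → [1, 5, 7, 29, 19, 11]
Insert 12:
  append 12 at index 6 → [1, 5, 7, 29, 19, 11, 12] (no swap needed)
resulting array: [1, 5, 7, 29, 19, 11, 12]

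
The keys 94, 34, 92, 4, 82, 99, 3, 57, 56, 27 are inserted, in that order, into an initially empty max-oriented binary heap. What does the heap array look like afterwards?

[99, 82, 94, 57, 34, 92, 3, 4, 56, 27]

Insert 94:
  append 94 at index 0 → [94] (no swap needed)
Insert 34:
  append 34 at index 1 → [94, 34] (no swap needed)
Insert 92:
  append 92 at index 2 → [94, 34, 92] (no swap needed)
Insert 4:
  append 4 at index 3 → [94, 34, 92, 4] (no swap needed)
Insert 82:
  append 82 at index 4 → [94, 34, 92, 4, 82]
  82 > parent 34 at index 1, swap → [94, 82, 92, 4, 34]
Insert 99:
  append 99 at index 5 → [94, 82, 92, 4, 34, 99]
  99 > parent 92 at index 2, swap → [94, 82, 99, 4, 34, 92]
  99 > parent 94 at index 0, swap → [99, 82, 94, 4, 34, 92]
Insert 3:
  append 3 at index 6 → [99, 82, 94, 4, 34, 92, 3] (no swap needed)
Insert 57:
  append 57 at index 7 → [99, 82, 94, 4, 34, 92, 3, 57]
  57 > parent 4 at index 3, swap → [99, 82, 94, 57, 34, 92, 3, 4]
Insert 56:
  append 56 at index 8 → [99, 82, 94, 57, 34, 92, 3, 4, 56] (no swap needed)
Insert 27:
  append 27 at index 9 → [99, 82, 94, 57, 34, 92, 3, 4, 56, 27] (no swap needed)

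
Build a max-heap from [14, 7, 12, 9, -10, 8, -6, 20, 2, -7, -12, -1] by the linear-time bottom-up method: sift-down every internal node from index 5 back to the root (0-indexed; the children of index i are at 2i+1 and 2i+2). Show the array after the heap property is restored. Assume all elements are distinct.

[20, 14, 12, 9, -7, 8, -6, 7, 2, -10, -12, -1]

sift down from index 5: already satisfies heap property
sift down from index 4:
  -10 vs larger child -7 at index 9, swap → [14, 7, 12, 9, -7, 8, -6, 20, 2, -10, -12, -1]
sift down from index 3:
  9 vs larger child 20 at index 7, swap → [14, 7, 12, 20, -7, 8, -6, 9, 2, -10, -12, -1]
sift down from index 2: already satisfies heap property
sift down from index 1:
  7 vs larger child 20 at index 3, swap → [14, 20, 12, 7, -7, 8, -6, 9, 2, -10, -12, -1]
  7 vs larger child 9 at index 7, swap → [14, 20, 12, 9, -7, 8, -6, 7, 2, -10, -12, -1]
sift down from index 0:
  14 vs larger child 20 at index 1, swap → [20, 14, 12, 9, -7, 8, -6, 7, 2, -10, -12, -1]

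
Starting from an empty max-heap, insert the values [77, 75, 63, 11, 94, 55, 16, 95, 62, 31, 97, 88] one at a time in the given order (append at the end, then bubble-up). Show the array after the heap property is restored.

[97, 95, 88, 77, 94, 63, 16, 11, 62, 31, 75, 55]

Insert 77:
  append 77 at index 0 → [77] (no swap needed)
Insert 75:
  append 75 at index 1 → [77, 75] (no swap needed)
Insert 63:
  append 63 at index 2 → [77, 75, 63] (no swap needed)
Insert 11:
  append 11 at index 3 → [77, 75, 63, 11] (no swap needed)
Insert 94:
  append 94 at index 4 → [77, 75, 63, 11, 94]
  94 > parent 75 at index 1, swap → [77, 94, 63, 11, 75]
  94 > parent 77 at index 0, swap → [94, 77, 63, 11, 75]
Insert 55:
  append 55 at index 5 → [94, 77, 63, 11, 75, 55] (no swap needed)
Insert 16:
  append 16 at index 6 → [94, 77, 63, 11, 75, 55, 16] (no swap needed)
Insert 95:
  append 95 at index 7 → [94, 77, 63, 11, 75, 55, 16, 95]
  95 > parent 11 at index 3, swap → [94, 77, 63, 95, 75, 55, 16, 11]
  95 > parent 77 at index 1, swap → [94, 95, 63, 77, 75, 55, 16, 11]
  95 > parent 94 at index 0, swap → [95, 94, 63, 77, 75, 55, 16, 11]
Insert 62:
  append 62 at index 8 → [95, 94, 63, 77, 75, 55, 16, 11, 62] (no swap needed)
Insert 31:
  append 31 at index 9 → [95, 94, 63, 77, 75, 55, 16, 11, 62, 31] (no swap needed)
Insert 97:
  append 97 at index 10 → [95, 94, 63, 77, 75, 55, 16, 11, 62, 31, 97]
  97 > parent 75 at index 4, swap → [95, 94, 63, 77, 97, 55, 16, 11, 62, 31, 75]
  97 > parent 94 at index 1, swap → [95, 97, 63, 77, 94, 55, 16, 11, 62, 31, 75]
  97 > parent 95 at index 0, swap → [97, 95, 63, 77, 94, 55, 16, 11, 62, 31, 75]
Insert 88:
  append 88 at index 11 → [97, 95, 63, 77, 94, 55, 16, 11, 62, 31, 75, 88]
  88 > parent 55 at index 5, swap → [97, 95, 63, 77, 94, 88, 16, 11, 62, 31, 75, 55]
  88 > parent 63 at index 2, swap → [97, 95, 88, 77, 94, 63, 16, 11, 62, 31, 75, 55]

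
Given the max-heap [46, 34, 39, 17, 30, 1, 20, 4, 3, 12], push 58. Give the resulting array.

[58, 46, 39, 17, 34, 1, 20, 4, 3, 12, 30]

append 58 at index 10 → [46, 34, 39, 17, 30, 1, 20, 4, 3, 12, 58]
58 > parent 30 at index 4, swap → [46, 34, 39, 17, 58, 1, 20, 4, 3, 12, 30]
58 > parent 34 at index 1, swap → [46, 58, 39, 17, 34, 1, 20, 4, 3, 12, 30]
58 > parent 46 at index 0, swap → [58, 46, 39, 17, 34, 1, 20, 4, 3, 12, 30]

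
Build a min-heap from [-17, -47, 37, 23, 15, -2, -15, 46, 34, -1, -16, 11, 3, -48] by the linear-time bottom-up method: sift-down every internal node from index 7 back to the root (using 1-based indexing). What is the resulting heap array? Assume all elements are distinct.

[-48, -47, -17, 23, -16, -2, -15, 46, 34, -1, 15, 11, 3, 37]

sift down from index 7:
  -15 vs only child -48 at index 14, swap → [-17, -47, 37, 23, 15, -2, -48, 46, 34, -1, -16, 11, 3, -15]
sift down from index 6: already satisfies heap property
sift down from index 5:
  15 vs smaller child -16 at index 11, swap → [-17, -47, 37, 23, -16, -2, -48, 46, 34, -1, 15, 11, 3, -15]
sift down from index 4: already satisfies heap property
sift down from index 3:
  37 vs smaller child -48 at index 7, swap → [-17, -47, -48, 23, -16, -2, 37, 46, 34, -1, 15, 11, 3, -15]
  37 vs only child -15 at index 14, swap → [-17, -47, -48, 23, -16, -2, -15, 46, 34, -1, 15, 11, 3, 37]
sift down from index 2: already satisfies heap property
sift down from index 1:
  -17 vs smaller child -48 at index 3, swap → [-48, -47, -17, 23, -16, -2, -15, 46, 34, -1, 15, 11, 3, 37]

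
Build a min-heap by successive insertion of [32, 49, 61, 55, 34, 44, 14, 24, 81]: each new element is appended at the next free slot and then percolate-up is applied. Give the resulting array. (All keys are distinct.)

[14, 24, 32, 34, 49, 61, 44, 55, 81]

Insert 32:
  append 32 at index 0 → [32] (no swap needed)
Insert 49:
  append 49 at index 1 → [32, 49] (no swap needed)
Insert 61:
  append 61 at index 2 → [32, 49, 61] (no swap needed)
Insert 55:
  append 55 at index 3 → [32, 49, 61, 55] (no swap needed)
Insert 34:
  append 34 at index 4 → [32, 49, 61, 55, 34]
  34 < parent 49 at index 1, swap → [32, 34, 61, 55, 49]
Insert 44:
  append 44 at index 5 → [32, 34, 61, 55, 49, 44]
  44 < parent 61 at index 2, swap → [32, 34, 44, 55, 49, 61]
Insert 14:
  append 14 at index 6 → [32, 34, 44, 55, 49, 61, 14]
  14 < parent 44 at index 2, swap → [32, 34, 14, 55, 49, 61, 44]
  14 < parent 32 at index 0, swap → [14, 34, 32, 55, 49, 61, 44]
Insert 24:
  append 24 at index 7 → [14, 34, 32, 55, 49, 61, 44, 24]
  24 < parent 55 at index 3, swap → [14, 34, 32, 24, 49, 61, 44, 55]
  24 < parent 34 at index 1, swap → [14, 24, 32, 34, 49, 61, 44, 55]
Insert 81:
  append 81 at index 8 → [14, 24, 32, 34, 49, 61, 44, 55, 81] (no swap needed)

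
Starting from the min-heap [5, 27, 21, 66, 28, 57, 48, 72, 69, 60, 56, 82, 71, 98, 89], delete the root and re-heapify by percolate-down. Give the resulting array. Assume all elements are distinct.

[21, 27, 48, 66, 28, 57, 89, 72, 69, 60, 56, 82, 71, 98]

remove root 5; move last element 89 to root → [89, 27, 21, 66, 28, 57, 48, 72, 69, 60, 56, 82, 71, 98]
89 vs smaller child 21 at index 2, swap → [21, 27, 89, 66, 28, 57, 48, 72, 69, 60, 56, 82, 71, 98]
89 vs smaller child 48 at index 6, swap → [21, 27, 48, 66, 28, 57, 89, 72, 69, 60, 56, 82, 71, 98]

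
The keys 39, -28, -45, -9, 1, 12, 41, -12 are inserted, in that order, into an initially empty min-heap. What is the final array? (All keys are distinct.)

Insert 39:
  append 39 at index 0 → [39] (no swap needed)
Insert -28:
  append -28 at index 1 → [39, -28]
  -28 < parent 39 at index 0, swap → [-28, 39]
Insert -45:
  append -45 at index 2 → [-28, 39, -45]
  -45 < parent -28 at index 0, swap → [-45, 39, -28]
Insert -9:
  append -9 at index 3 → [-45, 39, -28, -9]
  -9 < parent 39 at index 1, swap → [-45, -9, -28, 39]
Insert 1:
  append 1 at index 4 → [-45, -9, -28, 39, 1] (no swap needed)
Insert 12:
  append 12 at index 5 → [-45, -9, -28, 39, 1, 12] (no swap needed)
Insert 41:
  append 41 at index 6 → [-45, -9, -28, 39, 1, 12, 41] (no swap needed)
Insert -12:
  append -12 at index 7 → [-45, -9, -28, 39, 1, 12, 41, -12]
  -12 < parent 39 at index 3, swap → [-45, -9, -28, -12, 1, 12, 41, 39]
  -12 < parent -9 at index 1, swap → [-45, -12, -28, -9, 1, 12, 41, 39]

[-45, -12, -28, -9, 1, 12, 41, 39]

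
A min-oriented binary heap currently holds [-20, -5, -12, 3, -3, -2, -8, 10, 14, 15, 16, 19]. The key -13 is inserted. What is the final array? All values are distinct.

[-20, -5, -13, 3, -3, -12, -8, 10, 14, 15, 16, 19, -2]

append -13 at index 12 → [-20, -5, -12, 3, -3, -2, -8, 10, 14, 15, 16, 19, -13]
-13 < parent -2 at index 5, swap → [-20, -5, -12, 3, -3, -13, -8, 10, 14, 15, 16, 19, -2]
-13 < parent -12 at index 2, swap → [-20, -5, -13, 3, -3, -12, -8, 10, 14, 15, 16, 19, -2]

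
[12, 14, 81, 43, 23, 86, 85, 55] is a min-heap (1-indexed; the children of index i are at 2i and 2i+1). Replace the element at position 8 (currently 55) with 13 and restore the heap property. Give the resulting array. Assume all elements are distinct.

[12, 13, 81, 14, 23, 86, 85, 43]

set index 8 from 55 to 13 → [12, 14, 81, 43, 23, 86, 85, 13]
13 < parent 43 at index 4, swap → [12, 14, 81, 13, 23, 86, 85, 43]
13 < parent 14 at index 2, swap → [12, 13, 81, 14, 23, 86, 85, 43]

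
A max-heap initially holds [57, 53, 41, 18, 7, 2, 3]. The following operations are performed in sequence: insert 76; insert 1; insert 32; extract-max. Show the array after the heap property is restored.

insert 76:
  append 76 at index 7 → [57, 53, 41, 18, 7, 2, 3, 76]
  76 > parent 18 at index 3, swap → [57, 53, 41, 76, 7, 2, 3, 18]
  76 > parent 53 at index 1, swap → [57, 76, 41, 53, 7, 2, 3, 18]
  76 > parent 57 at index 0, swap → [76, 57, 41, 53, 7, 2, 3, 18]
insert 1:
  append 1 at index 8 → [76, 57, 41, 53, 7, 2, 3, 18, 1] (no swap needed)
insert 32:
  append 32 at index 9 → [76, 57, 41, 53, 7, 2, 3, 18, 1, 32]
  32 > parent 7 at index 4, swap → [76, 57, 41, 53, 32, 2, 3, 18, 1, 7]
extract-max → returns 76:
  remove root 76; move last element 7 to root → [7, 57, 41, 53, 32, 2, 3, 18, 1]
  7 vs larger child 57 at index 1, swap → [57, 7, 41, 53, 32, 2, 3, 18, 1]
  7 vs larger child 53 at index 3, swap → [57, 53, 41, 7, 32, 2, 3, 18, 1]
  7 vs larger child 18 at index 7, swap → [57, 53, 41, 18, 32, 2, 3, 7, 1]

[57, 53, 41, 18, 32, 2, 3, 7, 1]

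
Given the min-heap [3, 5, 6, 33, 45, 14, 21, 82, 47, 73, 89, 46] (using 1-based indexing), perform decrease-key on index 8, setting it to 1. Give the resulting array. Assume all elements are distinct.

set index 8 from 82 to 1 → [3, 5, 6, 33, 45, 14, 21, 1, 47, 73, 89, 46]
1 < parent 33 at index 4, swap → [3, 5, 6, 1, 45, 14, 21, 33, 47, 73, 89, 46]
1 < parent 5 at index 2, swap → [3, 1, 6, 5, 45, 14, 21, 33, 47, 73, 89, 46]
1 < parent 3 at index 1, swap → [1, 3, 6, 5, 45, 14, 21, 33, 47, 73, 89, 46]

[1, 3, 6, 5, 45, 14, 21, 33, 47, 73, 89, 46]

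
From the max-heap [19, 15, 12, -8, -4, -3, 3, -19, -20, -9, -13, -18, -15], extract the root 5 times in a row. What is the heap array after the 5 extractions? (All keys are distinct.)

[-4, -8, -13, -19, -9, -15, -18, -20]

extract-max #1 returns 19:
  remove root 19; move last element -15 to root → [-15, 15, 12, -8, -4, -3, 3, -19, -20, -9, -13, -18]
  -15 vs larger child 15 at index 1, swap → [15, -15, 12, -8, -4, -3, 3, -19, -20, -9, -13, -18]
  -15 vs larger child -4 at index 4, swap → [15, -4, 12, -8, -15, -3, 3, -19, -20, -9, -13, -18]
  -15 vs larger child -9 at index 9, swap → [15, -4, 12, -8, -9, -3, 3, -19, -20, -15, -13, -18]
extract-max #2 returns 15:
  remove root 15; move last element -18 to root → [-18, -4, 12, -8, -9, -3, 3, -19, -20, -15, -13]
  -18 vs larger child 12 at index 2, swap → [12, -4, -18, -8, -9, -3, 3, -19, -20, -15, -13]
  -18 vs larger child 3 at index 6, swap → [12, -4, 3, -8, -9, -3, -18, -19, -20, -15, -13]
extract-max #3 returns 12:
  remove root 12; move last element -13 to root → [-13, -4, 3, -8, -9, -3, -18, -19, -20, -15]
  -13 vs larger child 3 at index 2, swap → [3, -4, -13, -8, -9, -3, -18, -19, -20, -15]
  -13 vs larger child -3 at index 5, swap → [3, -4, -3, -8, -9, -13, -18, -19, -20, -15]
extract-max #4 returns 3:
  remove root 3; move last element -15 to root → [-15, -4, -3, -8, -9, -13, -18, -19, -20]
  -15 vs larger child -3 at index 2, swap → [-3, -4, -15, -8, -9, -13, -18, -19, -20]
  -15 vs larger child -13 at index 5, swap → [-3, -4, -13, -8, -9, -15, -18, -19, -20]
extract-max #5 returns -3:
  remove root -3; move last element -20 to root → [-20, -4, -13, -8, -9, -15, -18, -19]
  -20 vs larger child -4 at index 1, swap → [-4, -20, -13, -8, -9, -15, -18, -19]
  -20 vs larger child -8 at index 3, swap → [-4, -8, -13, -20, -9, -15, -18, -19]
  -20 vs only child -19 at index 7, swap → [-4, -8, -13, -19, -9, -15, -18, -20]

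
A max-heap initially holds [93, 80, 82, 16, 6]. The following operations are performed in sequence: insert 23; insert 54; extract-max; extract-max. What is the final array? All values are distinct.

[80, 23, 54, 16, 6]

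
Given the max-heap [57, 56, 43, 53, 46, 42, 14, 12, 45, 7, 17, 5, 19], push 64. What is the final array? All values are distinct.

[64, 56, 57, 53, 46, 42, 43, 12, 45, 7, 17, 5, 19, 14]

append 64 at index 13 → [57, 56, 43, 53, 46, 42, 14, 12, 45, 7, 17, 5, 19, 64]
64 > parent 14 at index 6, swap → [57, 56, 43, 53, 46, 42, 64, 12, 45, 7, 17, 5, 19, 14]
64 > parent 43 at index 2, swap → [57, 56, 64, 53, 46, 42, 43, 12, 45, 7, 17, 5, 19, 14]
64 > parent 57 at index 0, swap → [64, 56, 57, 53, 46, 42, 43, 12, 45, 7, 17, 5, 19, 14]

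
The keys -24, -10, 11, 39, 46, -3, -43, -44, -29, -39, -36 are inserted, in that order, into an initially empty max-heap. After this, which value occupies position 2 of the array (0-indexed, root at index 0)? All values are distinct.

Insert -24:
  append -24 at index 0 → [-24] (no swap needed)
Insert -10:
  append -10 at index 1 → [-24, -10]
  -10 > parent -24 at index 0, swap → [-10, -24]
Insert 11:
  append 11 at index 2 → [-10, -24, 11]
  11 > parent -10 at index 0, swap → [11, -24, -10]
Insert 39:
  append 39 at index 3 → [11, -24, -10, 39]
  39 > parent -24 at index 1, swap → [11, 39, -10, -24]
  39 > parent 11 at index 0, swap → [39, 11, -10, -24]
Insert 46:
  append 46 at index 4 → [39, 11, -10, -24, 46]
  46 > parent 11 at index 1, swap → [39, 46, -10, -24, 11]
  46 > parent 39 at index 0, swap → [46, 39, -10, -24, 11]
Insert -3:
  append -3 at index 5 → [46, 39, -10, -24, 11, -3]
  -3 > parent -10 at index 2, swap → [46, 39, -3, -24, 11, -10]
Insert -43:
  append -43 at index 6 → [46, 39, -3, -24, 11, -10, -43] (no swap needed)
Insert -44:
  append -44 at index 7 → [46, 39, -3, -24, 11, -10, -43, -44] (no swap needed)
Insert -29:
  append -29 at index 8 → [46, 39, -3, -24, 11, -10, -43, -44, -29] (no swap needed)
Insert -39:
  append -39 at index 9 → [46, 39, -3, -24, 11, -10, -43, -44, -29, -39] (no swap needed)
Insert -36:
  append -36 at index 10 → [46, 39, -3, -24, 11, -10, -43, -44, -29, -39, -36] (no swap needed)
resulting array: [46, 39, -3, -24, 11, -10, -43, -44, -29, -39, -36]

-3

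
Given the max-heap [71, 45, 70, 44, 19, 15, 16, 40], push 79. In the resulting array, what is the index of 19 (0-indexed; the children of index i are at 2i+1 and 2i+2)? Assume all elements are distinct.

4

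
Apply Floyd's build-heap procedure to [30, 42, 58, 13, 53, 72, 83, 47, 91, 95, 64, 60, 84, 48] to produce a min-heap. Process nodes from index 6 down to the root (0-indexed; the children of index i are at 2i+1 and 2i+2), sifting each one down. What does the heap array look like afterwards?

sift down from index 6:
  83 vs only child 48 at index 13, swap → [30, 42, 58, 13, 53, 72, 48, 47, 91, 95, 64, 60, 84, 83]
sift down from index 5:
  72 vs smaller child 60 at index 11, swap → [30, 42, 58, 13, 53, 60, 48, 47, 91, 95, 64, 72, 84, 83]
sift down from index 4: already satisfies heap property
sift down from index 3: already satisfies heap property
sift down from index 2:
  58 vs smaller child 48 at index 6, swap → [30, 42, 48, 13, 53, 60, 58, 47, 91, 95, 64, 72, 84, 83]
sift down from index 1:
  42 vs smaller child 13 at index 3, swap → [30, 13, 48, 42, 53, 60, 58, 47, 91, 95, 64, 72, 84, 83]
sift down from index 0:
  30 vs smaller child 13 at index 1, swap → [13, 30, 48, 42, 53, 60, 58, 47, 91, 95, 64, 72, 84, 83]

[13, 30, 48, 42, 53, 60, 58, 47, 91, 95, 64, 72, 84, 83]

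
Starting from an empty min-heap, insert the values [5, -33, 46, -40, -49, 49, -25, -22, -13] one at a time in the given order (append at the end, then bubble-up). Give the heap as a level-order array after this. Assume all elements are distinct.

[-49, -40, -25, -22, -33, 49, 46, 5, -13]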